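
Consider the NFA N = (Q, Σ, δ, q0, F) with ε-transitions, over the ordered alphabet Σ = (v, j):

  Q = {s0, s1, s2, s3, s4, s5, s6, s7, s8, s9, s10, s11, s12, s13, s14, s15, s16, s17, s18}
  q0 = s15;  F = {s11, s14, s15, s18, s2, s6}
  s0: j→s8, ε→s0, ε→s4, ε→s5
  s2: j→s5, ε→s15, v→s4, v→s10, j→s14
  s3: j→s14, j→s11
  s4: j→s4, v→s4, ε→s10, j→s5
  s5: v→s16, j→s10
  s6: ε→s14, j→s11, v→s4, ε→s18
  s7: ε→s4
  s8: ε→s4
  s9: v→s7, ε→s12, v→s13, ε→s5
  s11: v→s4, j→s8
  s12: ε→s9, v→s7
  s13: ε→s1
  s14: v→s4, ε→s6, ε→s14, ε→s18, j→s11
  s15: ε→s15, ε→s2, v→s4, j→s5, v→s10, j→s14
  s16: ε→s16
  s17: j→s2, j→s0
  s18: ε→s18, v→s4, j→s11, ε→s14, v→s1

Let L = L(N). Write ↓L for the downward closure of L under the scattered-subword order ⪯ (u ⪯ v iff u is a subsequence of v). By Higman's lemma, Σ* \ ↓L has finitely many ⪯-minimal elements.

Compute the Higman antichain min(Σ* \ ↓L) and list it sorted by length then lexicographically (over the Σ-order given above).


|Q|=19, |F|=6, |δ|=51 (21 ε).
min D↑ (4 st, q0=0, F={1}): 0:v→1,j→2 1:v→1,j→1 2:v→1,j→3 3:v→1,j→1 (ε-aug+det+¬).
'v': |S_i|=[12, 5] end={s1,s10,s16,s4,s5} — reject; 1/1 single-dels accept.
'jjj': N↓-sim [12, 10, 6, 5] end={s10,s16,s4,s5,s8} rej; 3/3 single-dels accept.
2 obstructions.

A = [v, jjj].


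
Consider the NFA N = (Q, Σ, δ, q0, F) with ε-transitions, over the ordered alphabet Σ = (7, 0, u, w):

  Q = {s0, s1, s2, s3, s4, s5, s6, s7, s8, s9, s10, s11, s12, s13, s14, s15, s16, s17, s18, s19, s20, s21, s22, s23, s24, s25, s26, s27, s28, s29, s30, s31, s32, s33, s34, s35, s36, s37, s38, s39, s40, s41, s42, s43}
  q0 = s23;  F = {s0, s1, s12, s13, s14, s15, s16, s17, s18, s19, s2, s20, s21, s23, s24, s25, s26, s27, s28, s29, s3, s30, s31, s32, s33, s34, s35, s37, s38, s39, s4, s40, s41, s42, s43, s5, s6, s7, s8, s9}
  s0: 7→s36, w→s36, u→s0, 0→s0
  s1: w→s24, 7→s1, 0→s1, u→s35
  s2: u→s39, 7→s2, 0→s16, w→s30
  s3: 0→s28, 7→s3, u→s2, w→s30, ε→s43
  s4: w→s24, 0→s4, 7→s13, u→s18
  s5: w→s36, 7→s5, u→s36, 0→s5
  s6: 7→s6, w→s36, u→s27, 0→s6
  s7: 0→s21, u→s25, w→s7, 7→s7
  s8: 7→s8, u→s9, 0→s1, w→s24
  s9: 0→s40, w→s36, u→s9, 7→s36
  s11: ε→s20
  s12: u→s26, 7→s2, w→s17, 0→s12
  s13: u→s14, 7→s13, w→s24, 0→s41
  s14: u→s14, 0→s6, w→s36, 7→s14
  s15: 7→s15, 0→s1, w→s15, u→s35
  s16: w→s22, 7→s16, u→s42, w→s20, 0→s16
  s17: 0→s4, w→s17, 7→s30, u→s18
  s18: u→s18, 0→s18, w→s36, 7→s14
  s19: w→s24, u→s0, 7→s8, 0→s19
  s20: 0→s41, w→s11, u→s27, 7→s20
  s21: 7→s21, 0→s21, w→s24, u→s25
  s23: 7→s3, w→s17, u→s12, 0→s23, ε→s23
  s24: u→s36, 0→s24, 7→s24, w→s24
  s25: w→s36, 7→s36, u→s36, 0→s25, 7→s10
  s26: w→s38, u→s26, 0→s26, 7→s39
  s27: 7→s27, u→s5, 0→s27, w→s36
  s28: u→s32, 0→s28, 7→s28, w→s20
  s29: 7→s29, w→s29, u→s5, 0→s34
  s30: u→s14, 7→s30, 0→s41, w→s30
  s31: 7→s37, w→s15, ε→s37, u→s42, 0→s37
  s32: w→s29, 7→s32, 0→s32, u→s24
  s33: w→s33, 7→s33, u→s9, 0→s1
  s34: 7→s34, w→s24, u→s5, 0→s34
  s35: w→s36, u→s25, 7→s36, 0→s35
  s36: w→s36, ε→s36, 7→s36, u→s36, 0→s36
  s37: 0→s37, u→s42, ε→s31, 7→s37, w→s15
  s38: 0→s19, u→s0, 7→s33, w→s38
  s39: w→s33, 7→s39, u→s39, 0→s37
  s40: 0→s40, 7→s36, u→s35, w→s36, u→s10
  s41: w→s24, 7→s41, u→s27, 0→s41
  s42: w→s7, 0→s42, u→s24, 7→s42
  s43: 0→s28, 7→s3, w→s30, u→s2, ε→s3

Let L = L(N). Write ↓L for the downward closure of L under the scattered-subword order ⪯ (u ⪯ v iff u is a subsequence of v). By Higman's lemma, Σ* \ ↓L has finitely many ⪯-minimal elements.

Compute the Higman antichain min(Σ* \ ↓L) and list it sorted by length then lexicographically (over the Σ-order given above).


Antichain: [wuw, w0wu, 70uuu, uuwu7].

|Q|=44, |F|=40, |δ|=174 (7 ε).
min D↑ (39 st, q0=0, F={19}): 0:7→1,0→0,u→2,w→3 1:7→1,0→4,u→5,w→6 2:7→5,0→2,u→7,w→3 3:7→6,0→8,u→9,w→3 4:7→4,0→4,u→10,w→11 5:7→5,0→12,u→13,w→6 6:7→6,0→14,u→15,w→6 7:7→13,0→7,u→7,w→16 8:7→17,0→8,u→9,w→18 9:7→15,0→9,u→9,w→19 10:7→10,0→10,u→18,w→20 11:7→11,0→14,u→21,w→11 12:7→12,0→12,u→22,w→11 13:7→13,0→23,u→13,w→24 14:7→14,0→14,u→21,w→18 15:7→15,0→25,u→15,w→19 16:7→24,0→26,u→27,w→16 17:7→17,0→14,u→15,w→18 18:7→18,0→18,u→19,w→18 19:7→19,0→19,u→19,w→19 20:7→20,0→28,u→29,w→20 21:7→21,0→21,u→29,w→19 22:7→22,0→22,u→18,w→30 23:7→23,0→23,u→22,w→31 24:7→24,0→32,u→33,w→24 25:7→25,0→25,u→21,w→19 26:7→34,0→26,u→27,w→18 27:7→19,0→27,u→27,w→19 28:7→28,0→28,u→29,w→18 29:7→29,0→29,u→19,w→19 30:7→30,0→35,u→36,w→30 31:7→31,0→32,u→37,w→31 32:7→32,0→32,u→37,w→18 33:7→19,0→38,u→33,w→19 34:7→34,0→32,u→33,w→18 35:7→35,0→35,u→36,w→18 36:7→19,0→36,u→19,w→19 37:7→19,0→37,u→36,w→19 38:7→19,0→38,u→37,w→19 [Hopcroft].
'wuw': |S_i|=[44, 31, 12, 1] end={s36} rej; 3/3 single-dels accept.
'w0wu': |S_i|=[44, 31, 21, 2, 1] end={s36} ∉↓L; 4/4 del acc.
'70uuu': |S_i|=[44, 35, 25, 13, 5, 1] end={s36} rej; 5/5 deletions ∈↓L.
'uuwu7': N↓-sim [44, 40, 26, 16, 7, 2] end={s10,s36} rej; 5/5 deletions ∈↓L.
4 obstructions.


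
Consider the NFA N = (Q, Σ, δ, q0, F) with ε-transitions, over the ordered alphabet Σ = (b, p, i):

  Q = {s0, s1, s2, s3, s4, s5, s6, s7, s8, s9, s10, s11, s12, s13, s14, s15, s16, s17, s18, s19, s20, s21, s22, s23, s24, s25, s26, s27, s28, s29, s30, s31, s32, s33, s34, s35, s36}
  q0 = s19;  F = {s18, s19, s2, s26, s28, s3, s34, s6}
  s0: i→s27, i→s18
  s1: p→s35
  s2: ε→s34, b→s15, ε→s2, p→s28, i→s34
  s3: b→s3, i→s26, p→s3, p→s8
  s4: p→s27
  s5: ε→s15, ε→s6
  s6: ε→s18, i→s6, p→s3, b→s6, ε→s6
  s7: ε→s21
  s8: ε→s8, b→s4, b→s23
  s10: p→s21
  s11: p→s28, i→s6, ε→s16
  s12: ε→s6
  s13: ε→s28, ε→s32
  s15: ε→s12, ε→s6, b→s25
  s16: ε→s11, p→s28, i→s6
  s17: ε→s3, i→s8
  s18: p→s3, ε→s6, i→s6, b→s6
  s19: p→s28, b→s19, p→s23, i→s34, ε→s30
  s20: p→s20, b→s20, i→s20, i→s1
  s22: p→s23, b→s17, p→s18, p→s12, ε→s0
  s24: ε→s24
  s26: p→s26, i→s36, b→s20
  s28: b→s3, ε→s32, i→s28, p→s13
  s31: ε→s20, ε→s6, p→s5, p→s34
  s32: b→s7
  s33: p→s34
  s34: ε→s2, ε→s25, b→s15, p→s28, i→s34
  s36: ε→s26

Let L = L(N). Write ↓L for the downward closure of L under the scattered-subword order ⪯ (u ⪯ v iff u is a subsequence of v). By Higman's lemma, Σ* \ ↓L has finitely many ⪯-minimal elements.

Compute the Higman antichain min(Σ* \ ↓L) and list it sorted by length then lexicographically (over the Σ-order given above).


|Q|=37, |F|=8, |δ|=77 (26 ε).
min D↑ (7 st, q0=0, F={6}): 0:b→0,p→1,i→2 1:b→3,p→1,i→1 2:b→4,p→1,i→2 3:b→3,p→3,i→5 4:b→4,p→3,i→4 5:b→6,p→5,i→5 6:b→6,p→6,i→6.
'pbib': run [24, 15, 12, 5, 3] end={s1,s20,s35} ∉↓L; 4/4 deletions ∈↓L.
'ibpib': N↓-sim [24, 22, 17, 10, 5, 3] end={s1,s20,s35} — reject; 5/5 del acc.
2 obstructions.

A = [pbib, ibpib].


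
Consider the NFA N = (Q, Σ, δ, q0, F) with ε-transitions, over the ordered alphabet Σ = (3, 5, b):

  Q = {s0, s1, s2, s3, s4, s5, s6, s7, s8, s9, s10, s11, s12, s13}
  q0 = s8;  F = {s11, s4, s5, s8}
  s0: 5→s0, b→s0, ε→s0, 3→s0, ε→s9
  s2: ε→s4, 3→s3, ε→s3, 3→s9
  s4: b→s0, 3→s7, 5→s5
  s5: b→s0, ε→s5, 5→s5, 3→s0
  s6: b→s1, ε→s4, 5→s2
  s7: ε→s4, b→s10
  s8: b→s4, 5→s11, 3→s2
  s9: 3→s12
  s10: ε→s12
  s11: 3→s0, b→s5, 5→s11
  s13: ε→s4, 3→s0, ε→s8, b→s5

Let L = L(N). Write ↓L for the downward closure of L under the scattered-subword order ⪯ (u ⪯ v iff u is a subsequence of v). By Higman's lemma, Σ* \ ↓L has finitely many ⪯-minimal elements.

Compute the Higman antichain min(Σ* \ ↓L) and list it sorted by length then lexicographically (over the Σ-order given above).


min(Σ*\↓L) = [3b, 53, bb].

|Q|=14, |F|=4, |δ|=33 (10 ε).
min D↑ (5 st, q0=0, F={4}): 0:3→1,5→2,b→1 1:3→1,5→3,b→4 2:3→4,5→2,b→3 3:3→4,5→3,b→4 4:3→4,5→4,b→4.
'3b': N↓-sim [11, 9, 4] end={s0,s10,s12,s9} ∉↓L; 2/2 single-dels accept.
'53': run [11, 5, 3] end={s0,s12,s9} — reject; 2/2 del acc.
'bb': run [11, 7, 4] end={s0,s10,s12,s9} rej; 2/2 deletions ∈↓L.
3 minimals (antichain).


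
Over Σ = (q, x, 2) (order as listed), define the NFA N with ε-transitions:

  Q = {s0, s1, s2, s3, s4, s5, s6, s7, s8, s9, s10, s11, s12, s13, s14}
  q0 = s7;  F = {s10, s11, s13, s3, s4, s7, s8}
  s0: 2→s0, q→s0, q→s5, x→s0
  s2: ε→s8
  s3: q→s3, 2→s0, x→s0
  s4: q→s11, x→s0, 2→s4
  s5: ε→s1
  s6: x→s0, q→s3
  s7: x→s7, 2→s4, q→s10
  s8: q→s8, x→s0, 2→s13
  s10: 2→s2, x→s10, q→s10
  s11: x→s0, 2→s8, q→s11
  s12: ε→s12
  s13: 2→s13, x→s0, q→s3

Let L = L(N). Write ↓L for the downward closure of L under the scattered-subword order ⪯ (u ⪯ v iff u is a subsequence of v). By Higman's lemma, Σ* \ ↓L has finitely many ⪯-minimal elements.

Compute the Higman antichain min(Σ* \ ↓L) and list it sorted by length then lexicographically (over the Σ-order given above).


min(Σ*\↓L) = [2x, q22q2].

|Q|=15, |F|=7, |δ|=30 (3 ε).
min D↑ (8 st, q0=0, F={5}): 0:q→1,x→0,2→2 1:q→1,x→1,2→3 2:q→4,x→5,2→2 3:q→3,x→5,2→6 4:q→4,x→5,2→3 5:q→5,x→5,2→5 6:q→7,x→5,2→6 7:q→7,x→5,2→5 (ε-aug+det+¬).
'2x': |S_i|=[11, 9, 3] end={s0,s1,s5} — reject; 2/2 deletions ∈↓L.
'q22q2': run [11, 9, 7, 5, 4, 3] end={s0,s1,s5} — reject; 5/5 deletions ∈↓L.
2 obstructions.


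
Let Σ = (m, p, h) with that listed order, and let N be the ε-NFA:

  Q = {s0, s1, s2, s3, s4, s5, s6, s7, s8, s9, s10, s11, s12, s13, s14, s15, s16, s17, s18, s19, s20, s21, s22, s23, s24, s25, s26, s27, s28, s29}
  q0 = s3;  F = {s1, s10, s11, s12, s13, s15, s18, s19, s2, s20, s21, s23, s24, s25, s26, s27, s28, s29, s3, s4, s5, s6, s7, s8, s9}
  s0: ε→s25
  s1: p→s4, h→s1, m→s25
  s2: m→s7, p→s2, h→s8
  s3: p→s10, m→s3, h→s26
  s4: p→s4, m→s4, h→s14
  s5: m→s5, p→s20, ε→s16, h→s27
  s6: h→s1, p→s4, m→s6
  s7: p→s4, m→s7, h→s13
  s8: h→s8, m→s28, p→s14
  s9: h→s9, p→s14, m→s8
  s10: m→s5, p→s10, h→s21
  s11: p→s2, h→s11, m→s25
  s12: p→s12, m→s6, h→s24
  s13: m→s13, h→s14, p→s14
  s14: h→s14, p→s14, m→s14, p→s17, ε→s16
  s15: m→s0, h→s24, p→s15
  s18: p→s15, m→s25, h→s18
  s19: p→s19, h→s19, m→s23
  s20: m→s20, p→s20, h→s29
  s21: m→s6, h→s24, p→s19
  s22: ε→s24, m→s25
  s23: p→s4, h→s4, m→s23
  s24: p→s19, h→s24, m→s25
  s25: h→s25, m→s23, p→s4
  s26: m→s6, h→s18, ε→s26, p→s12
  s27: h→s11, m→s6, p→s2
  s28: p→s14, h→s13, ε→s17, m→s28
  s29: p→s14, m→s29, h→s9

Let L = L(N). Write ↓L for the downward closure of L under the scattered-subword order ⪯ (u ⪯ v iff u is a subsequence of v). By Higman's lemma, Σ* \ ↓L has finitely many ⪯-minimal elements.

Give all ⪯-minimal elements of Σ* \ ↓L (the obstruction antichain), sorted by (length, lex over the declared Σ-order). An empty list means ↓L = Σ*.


|Q|=30, |F|=25, |δ|=86 (6 ε).
min D↑ (26 st, q0=0, F={20}): 0:m→0,p→1,h→2 1:m→3,p→1,h→4 2:m→5,p→6,h→7 3:m→3,p→8,h→9 4:m→5,p→10,h→11 5:m→5,p→12,h→13 6:m→5,p→6,h→11 7:m→14,p→15,h→7 8:m→8,p→8,h→16 9:m→5,p→17,h→18 10:m→19,p→10,h→10 11:m→14,p→10,h→11 12:m→12,p→12,h→20 13:m→14,p→12,h→13 14:m→19,p→12,h→14 15:m→14,p→15,h→11 16:m→16,p→20,h→21 17:m→22,p→17,h→23 18:m→14,p→17,h→18 19:m→19,p→12,h→12 20:m→20,p→20,h→20 21:m→23,p→20,h→21 22:m→22,p→12,h→24 23:m→25,p→20,h→23 24:m→24,p→20,h→20 25:m→25,p→20,h→24 [Hopcroft].
'hmph': run [29, 25, 15, 4, 3] end={s14,s16,s17} — reject; 4/4 deletions ∈↓L.
'pmphp': |S_i|=[29, 26, 20, 12, 8, 3] end={s14,s16,s17} ∉↓L; 5/5 deletions ∈↓L.
'phpmhh': |S_i|=[29, 26, 20, 11, 8, 5, 3] end={s14,s16,s17} — reject; 6/6 deletions ∈↓L.
'hhmmhh': N↓-sim [29, 25, 19, 11, 8, 5, 3] end={s14,s16,s17} ∉↓L; 6/6 single-dels accept.
4 minimals (antichain).

Antichain: [hmph, pmphp, phpmhh, hhmmhh].


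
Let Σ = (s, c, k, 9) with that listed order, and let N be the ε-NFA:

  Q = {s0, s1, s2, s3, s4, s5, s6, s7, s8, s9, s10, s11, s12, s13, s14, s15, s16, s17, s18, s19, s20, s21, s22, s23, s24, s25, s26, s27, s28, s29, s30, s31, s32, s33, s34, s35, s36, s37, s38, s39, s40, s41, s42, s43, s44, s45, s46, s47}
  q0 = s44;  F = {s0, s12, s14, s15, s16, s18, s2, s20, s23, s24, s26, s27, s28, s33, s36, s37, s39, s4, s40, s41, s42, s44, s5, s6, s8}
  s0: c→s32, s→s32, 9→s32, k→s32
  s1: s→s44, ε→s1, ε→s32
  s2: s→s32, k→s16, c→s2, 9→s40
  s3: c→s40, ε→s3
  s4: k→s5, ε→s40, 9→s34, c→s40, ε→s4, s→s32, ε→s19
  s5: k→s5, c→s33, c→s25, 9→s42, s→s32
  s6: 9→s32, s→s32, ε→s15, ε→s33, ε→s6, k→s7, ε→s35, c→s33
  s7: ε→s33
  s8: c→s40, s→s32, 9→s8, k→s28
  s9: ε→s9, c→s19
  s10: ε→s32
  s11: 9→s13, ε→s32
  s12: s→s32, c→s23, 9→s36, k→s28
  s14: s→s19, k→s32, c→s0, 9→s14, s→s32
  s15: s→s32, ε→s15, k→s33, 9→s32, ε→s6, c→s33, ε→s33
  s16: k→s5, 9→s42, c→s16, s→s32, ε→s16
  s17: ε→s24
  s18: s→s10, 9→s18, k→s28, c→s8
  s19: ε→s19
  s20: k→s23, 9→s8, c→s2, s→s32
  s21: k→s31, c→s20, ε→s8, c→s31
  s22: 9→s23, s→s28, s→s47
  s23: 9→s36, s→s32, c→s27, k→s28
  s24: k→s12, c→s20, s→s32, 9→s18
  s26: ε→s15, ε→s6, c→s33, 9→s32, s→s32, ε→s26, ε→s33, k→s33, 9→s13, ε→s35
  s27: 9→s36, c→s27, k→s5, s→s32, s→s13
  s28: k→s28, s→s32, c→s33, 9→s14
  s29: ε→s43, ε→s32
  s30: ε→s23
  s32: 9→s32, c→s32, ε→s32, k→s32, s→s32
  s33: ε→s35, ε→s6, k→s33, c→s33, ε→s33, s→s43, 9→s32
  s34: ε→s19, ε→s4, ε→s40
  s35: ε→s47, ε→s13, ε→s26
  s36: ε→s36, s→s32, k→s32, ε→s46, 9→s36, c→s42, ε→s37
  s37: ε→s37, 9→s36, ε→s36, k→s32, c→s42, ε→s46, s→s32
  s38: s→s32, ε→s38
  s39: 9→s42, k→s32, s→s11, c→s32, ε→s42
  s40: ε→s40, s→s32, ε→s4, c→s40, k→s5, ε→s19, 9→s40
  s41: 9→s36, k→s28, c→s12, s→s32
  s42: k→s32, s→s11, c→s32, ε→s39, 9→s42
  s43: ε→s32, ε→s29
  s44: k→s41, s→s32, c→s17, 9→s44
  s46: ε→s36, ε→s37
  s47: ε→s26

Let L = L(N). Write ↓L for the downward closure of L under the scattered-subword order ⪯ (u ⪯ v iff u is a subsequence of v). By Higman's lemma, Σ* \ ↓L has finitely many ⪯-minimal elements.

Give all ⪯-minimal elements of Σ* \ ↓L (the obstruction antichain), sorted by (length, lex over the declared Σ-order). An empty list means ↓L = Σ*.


|Q|=48, |F|=25, |δ|=175 (56 ε).
min D↑ (20 st, q0=0, F={1}): 0:s→1,c→2,k→3,9→0 1:s→1,c→1,k→1,9→1 2:s→1,c→4,k→5,9→6 3:s→1,c→5,k→7,9→8 4:s→1,c→9,k→10,9→11 5:s→1,c→10,k→7,9→8 6:s→1,c→11,k→7,9→6 7:s→1,c→12,k→7,9→13 8:s→1,c→14,k→1,9→8 9:s→1,c→9,k→15,9→16 10:s→1,c→17,k→7,9→8 11:s→1,c→16,k→7,9→11 12:s→1,c→12,k→12,9→1 13:s→1,c→18,k→1,9→13 14:s→1,c→1,k→1,9→14 15:s→1,c→15,k→19,9→14 16:s→1,c→16,k→19,9→16 17:s→1,c→17,k→19,9→8 18:s→1,c→1,k→1,9→1 19:s→1,c→12,k→19,9→14 [Hopcroft].
's': N↓-sim [39, 7] end={s10,s11,s13,s19,s29,s32,s43} — reject; 1/1 deletions ∈↓L.
'k9k': N↓-sim [39, 28, 11, 1] end={s32} ∉↓L; 3/3 deletions ∈↓L.
'kkc9': run [39, 28, 20, 13, 2] end={s13,s32} ∉↓L; 4/4 single-dels accept.
'k9cc': run [39, 28, 11, 6, 1] end={s32} rej; 4/4 deletions ∈↓L.
'c9kc9': N↓-sim [39, 37, 29, 20, 13, 2] end={s13,s32} ∉↓L; 5/5 del acc.
'ccck9c': |S_i|=[39, 37, 32, 27, 17, 5, 1] end={s32} ∉↓L; 6/6 del acc.
6 minimals (antichain).

A = [s, k9k, kkc9, k9cc, c9kc9, ccck9c].


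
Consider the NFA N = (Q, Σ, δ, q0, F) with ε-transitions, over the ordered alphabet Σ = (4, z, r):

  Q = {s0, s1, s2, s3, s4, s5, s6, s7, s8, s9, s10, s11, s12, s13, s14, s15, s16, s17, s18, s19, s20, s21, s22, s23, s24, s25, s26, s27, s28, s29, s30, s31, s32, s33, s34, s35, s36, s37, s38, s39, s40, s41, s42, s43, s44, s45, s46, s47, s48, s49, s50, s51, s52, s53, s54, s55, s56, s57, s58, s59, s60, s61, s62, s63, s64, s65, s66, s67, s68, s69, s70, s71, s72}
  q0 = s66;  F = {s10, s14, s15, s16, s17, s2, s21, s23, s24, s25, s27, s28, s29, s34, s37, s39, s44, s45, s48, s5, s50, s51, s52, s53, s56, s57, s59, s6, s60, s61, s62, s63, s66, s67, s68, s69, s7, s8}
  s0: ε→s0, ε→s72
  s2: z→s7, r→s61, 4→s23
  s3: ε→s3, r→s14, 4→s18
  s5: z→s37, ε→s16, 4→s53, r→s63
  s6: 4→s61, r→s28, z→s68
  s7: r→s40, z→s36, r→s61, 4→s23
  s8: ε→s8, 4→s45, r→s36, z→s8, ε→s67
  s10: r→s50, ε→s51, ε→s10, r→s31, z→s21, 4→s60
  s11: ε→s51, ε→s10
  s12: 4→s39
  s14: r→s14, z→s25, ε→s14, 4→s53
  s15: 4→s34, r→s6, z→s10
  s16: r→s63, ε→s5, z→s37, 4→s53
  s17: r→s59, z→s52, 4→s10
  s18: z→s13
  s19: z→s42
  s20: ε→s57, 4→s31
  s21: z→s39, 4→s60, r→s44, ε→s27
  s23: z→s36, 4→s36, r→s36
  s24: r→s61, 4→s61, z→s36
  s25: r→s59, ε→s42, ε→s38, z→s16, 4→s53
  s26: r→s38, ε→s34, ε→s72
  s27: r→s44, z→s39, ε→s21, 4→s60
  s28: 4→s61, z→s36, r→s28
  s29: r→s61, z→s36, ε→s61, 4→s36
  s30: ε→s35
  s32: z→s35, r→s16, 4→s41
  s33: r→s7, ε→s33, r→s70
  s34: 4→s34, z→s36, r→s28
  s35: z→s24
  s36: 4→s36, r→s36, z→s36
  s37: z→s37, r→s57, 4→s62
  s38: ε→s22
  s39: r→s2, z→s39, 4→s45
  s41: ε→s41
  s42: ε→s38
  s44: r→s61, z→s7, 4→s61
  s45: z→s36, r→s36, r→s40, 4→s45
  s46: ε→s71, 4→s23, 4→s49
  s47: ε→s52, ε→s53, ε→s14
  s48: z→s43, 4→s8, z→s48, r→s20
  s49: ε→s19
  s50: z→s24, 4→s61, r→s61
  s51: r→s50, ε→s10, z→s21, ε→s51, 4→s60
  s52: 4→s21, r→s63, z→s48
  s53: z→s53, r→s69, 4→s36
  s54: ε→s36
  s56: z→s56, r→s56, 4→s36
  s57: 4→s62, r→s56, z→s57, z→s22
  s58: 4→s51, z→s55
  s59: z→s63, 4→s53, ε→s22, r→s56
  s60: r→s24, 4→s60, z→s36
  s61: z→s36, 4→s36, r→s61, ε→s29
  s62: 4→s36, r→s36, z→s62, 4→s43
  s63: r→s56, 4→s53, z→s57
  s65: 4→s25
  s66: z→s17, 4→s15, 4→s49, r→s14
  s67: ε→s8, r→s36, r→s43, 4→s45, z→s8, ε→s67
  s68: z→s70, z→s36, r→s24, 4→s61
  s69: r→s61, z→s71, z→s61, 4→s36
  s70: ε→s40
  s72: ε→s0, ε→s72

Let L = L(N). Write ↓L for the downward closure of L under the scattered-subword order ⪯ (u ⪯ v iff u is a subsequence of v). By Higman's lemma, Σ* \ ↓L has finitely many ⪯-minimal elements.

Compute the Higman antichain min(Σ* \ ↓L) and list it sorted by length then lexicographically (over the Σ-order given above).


Antichain: [44z, r44, 4rzz, 4rrz, zrr4, zzz4r].

|Q|=73, |F|=38, |δ|=185 (40 ε).
min D↑ (34 st, q0=0, F={11}): 0:4→1,z→2,r→3 1:4→4,z→5,r→6 2:4→5,z→7,r→8 3:4→9,z→10,r→3 4:4→4,z→11,r→12 5:4→13,z→14,r→15 6:4→16,z→17,r→12 7:4→14,z→18,r→19 8:4→9,z→19,r→20 9:4→11,z→9,r→21 10:4→9,z→22,r→8 11:4→11,z→11,r→11 12:4→16,z→11,r→12 13:4→13,z→11,r→23 14:4→13,z→24,r→25 15:4→16,z→23,r→16 16:4→11,z→11,r→16 17:4→16,z→11,r→23 18:4→26,z→18,r→27 19:4→9,z→27,r→20 20:4→11,z→20,r→20 21:4→11,z→16,r→16 22:4→9,z→28,r→19 23:4→16,z→11,r→16 24:4→29,z→24,r→30 25:4→16,z→31,r→16 26:4→29,z→26,r→11 27:4→32,z→27,r→20 28:4→32,z→28,r→27 29:4→29,z→11,r→11 30:4→33,z→31,r→16 31:4→33,z→11,r→16 32:4→11,z→32,r→11 33:4→11,z→11,r→11 (ε-aug+det+¬).
'44z': |S_i|=[50, 36, 11, 1] end={s36} ∉↓L; 3/3 deletions ∈↓L.
'r44': N↓-sim [50, 33, 10, 2] end={s36,s43} rej; 3/3 del acc.
'4rzz': N↓-sim [50, 36, 18, 10, 3] end={s36,s40,s70} ∉↓L; 4/4 del acc.
'4rrz': run [50, 36, 18, 6, 1] end={s36} rej; 4/4 deletions ∈↓L.
'zrr4': |S_i|=[50, 42, 22, 7, 1] end={s36} ∉↓L; 4/4 deletions ∈↓L.
'zzz4r': |S_i|=[50, 42, 33, 23, 9, 3] end={s36,s40,s43} ∉↓L; 5/5 single-dels accept.
6 words, ⪯-incomp.


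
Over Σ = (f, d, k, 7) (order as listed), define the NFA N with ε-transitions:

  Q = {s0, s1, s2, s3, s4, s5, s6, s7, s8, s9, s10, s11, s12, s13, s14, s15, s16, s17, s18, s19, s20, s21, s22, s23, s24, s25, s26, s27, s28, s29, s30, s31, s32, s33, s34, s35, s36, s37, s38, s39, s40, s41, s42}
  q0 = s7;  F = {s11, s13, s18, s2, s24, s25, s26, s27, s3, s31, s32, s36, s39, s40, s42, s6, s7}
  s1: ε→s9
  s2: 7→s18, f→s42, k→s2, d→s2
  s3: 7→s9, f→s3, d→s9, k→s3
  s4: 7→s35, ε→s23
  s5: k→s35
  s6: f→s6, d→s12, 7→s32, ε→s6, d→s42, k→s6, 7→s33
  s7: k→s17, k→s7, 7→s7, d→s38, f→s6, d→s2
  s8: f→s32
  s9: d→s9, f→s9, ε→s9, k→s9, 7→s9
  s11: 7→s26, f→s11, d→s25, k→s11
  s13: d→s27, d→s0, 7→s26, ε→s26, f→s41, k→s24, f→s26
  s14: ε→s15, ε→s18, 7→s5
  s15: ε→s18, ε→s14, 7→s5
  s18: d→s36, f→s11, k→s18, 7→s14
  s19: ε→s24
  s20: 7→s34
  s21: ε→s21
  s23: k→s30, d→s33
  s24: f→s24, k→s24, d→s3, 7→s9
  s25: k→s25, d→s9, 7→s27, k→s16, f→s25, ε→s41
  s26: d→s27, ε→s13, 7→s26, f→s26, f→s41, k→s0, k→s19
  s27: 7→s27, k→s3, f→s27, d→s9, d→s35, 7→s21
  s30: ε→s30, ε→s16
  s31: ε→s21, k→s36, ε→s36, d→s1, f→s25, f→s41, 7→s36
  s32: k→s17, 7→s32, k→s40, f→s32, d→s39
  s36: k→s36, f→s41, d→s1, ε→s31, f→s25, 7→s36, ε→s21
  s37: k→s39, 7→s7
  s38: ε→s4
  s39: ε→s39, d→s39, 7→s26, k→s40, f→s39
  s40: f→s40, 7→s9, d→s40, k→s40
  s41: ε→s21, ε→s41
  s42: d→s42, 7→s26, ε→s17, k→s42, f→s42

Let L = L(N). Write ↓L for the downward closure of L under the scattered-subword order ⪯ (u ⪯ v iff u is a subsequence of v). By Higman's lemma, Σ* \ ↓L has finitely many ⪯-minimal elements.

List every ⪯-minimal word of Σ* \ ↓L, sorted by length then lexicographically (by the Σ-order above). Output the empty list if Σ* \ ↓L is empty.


|Q|=43, |F|=17, |δ|=120 (24 ε).
min D↑ (16 st, q0=0, F={13}): 0:f→1,d→2,k→0,7→0 1:f→1,d→3,k→1,7→4 2:f→3,d→2,k→2,7→5 3:f→3,d→3,k→3,7→6 4:f→4,d→7,k→8,7→4 5:f→9,d→10,k→5,7→5 6:f→6,d→11,k→12,7→6 7:f→7,d→7,k→8,7→6 8:f→8,d→8,k→8,7→13 9:f→9,d→14,k→9,7→6 10:f→14,d→13,k→10,7→10 11:f→11,d→13,k→15,7→11 12:f→12,d→15,k→12,7→13 13:f→13,d→13,k→13,7→13 14:f→14,d→13,k→14,7→11 15:f→15,d→13,k→15,7→13 [Hopcroft].
'f7k7': |S_i|=[35, 22, 16, 7, 1] end={s9} — reject; 4/4 single-dels accept.
'd7dd': |S_i|=[35, 32, 21, 12, 3] end={s1,s35,s9} ∉↓L; 4/4 del acc.
2 minimals (antichain).

min(Σ*\↓L) = [f7k7, d7dd].


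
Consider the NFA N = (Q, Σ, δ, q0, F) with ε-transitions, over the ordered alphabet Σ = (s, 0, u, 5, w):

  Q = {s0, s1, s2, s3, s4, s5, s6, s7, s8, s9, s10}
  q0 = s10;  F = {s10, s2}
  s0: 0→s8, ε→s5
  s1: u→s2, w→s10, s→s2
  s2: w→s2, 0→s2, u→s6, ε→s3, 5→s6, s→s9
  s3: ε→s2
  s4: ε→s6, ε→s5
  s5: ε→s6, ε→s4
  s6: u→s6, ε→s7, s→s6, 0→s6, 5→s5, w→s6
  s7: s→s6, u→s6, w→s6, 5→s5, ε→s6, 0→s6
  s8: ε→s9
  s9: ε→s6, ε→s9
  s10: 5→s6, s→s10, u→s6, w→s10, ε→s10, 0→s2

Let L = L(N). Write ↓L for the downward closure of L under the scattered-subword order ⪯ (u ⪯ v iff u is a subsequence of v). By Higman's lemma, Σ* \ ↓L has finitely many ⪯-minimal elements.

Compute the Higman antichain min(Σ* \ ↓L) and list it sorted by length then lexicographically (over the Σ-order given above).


|Q|=11, |F|=2, |δ|=37 (13 ε).
min D↑ (3 st, q0=0, F={2}): 0:s→0,0→1,u→2,5→2,w→0 1:s→2,0→1,u→2,5→2,w→1 2:s→2,0→2,u→2,5→2,w→2 (ε-aug+det+¬).
'u': N↓-sim [8, 4] end={s4,s5,s6,s7} — reject; 1/1 deletions ∈↓L.
'5': |S_i|=[8, 4] end={s4,s5,s6,s7} ∉↓L; 1/1 deletions ∈↓L.
'0s': |S_i|=[8, 7, 5] end={s4,s5,s6,s7,s9} rej; 2/2 deletions ∈↓L.
3 minimals (antichain).

Antichain: [u, 5, 0s].


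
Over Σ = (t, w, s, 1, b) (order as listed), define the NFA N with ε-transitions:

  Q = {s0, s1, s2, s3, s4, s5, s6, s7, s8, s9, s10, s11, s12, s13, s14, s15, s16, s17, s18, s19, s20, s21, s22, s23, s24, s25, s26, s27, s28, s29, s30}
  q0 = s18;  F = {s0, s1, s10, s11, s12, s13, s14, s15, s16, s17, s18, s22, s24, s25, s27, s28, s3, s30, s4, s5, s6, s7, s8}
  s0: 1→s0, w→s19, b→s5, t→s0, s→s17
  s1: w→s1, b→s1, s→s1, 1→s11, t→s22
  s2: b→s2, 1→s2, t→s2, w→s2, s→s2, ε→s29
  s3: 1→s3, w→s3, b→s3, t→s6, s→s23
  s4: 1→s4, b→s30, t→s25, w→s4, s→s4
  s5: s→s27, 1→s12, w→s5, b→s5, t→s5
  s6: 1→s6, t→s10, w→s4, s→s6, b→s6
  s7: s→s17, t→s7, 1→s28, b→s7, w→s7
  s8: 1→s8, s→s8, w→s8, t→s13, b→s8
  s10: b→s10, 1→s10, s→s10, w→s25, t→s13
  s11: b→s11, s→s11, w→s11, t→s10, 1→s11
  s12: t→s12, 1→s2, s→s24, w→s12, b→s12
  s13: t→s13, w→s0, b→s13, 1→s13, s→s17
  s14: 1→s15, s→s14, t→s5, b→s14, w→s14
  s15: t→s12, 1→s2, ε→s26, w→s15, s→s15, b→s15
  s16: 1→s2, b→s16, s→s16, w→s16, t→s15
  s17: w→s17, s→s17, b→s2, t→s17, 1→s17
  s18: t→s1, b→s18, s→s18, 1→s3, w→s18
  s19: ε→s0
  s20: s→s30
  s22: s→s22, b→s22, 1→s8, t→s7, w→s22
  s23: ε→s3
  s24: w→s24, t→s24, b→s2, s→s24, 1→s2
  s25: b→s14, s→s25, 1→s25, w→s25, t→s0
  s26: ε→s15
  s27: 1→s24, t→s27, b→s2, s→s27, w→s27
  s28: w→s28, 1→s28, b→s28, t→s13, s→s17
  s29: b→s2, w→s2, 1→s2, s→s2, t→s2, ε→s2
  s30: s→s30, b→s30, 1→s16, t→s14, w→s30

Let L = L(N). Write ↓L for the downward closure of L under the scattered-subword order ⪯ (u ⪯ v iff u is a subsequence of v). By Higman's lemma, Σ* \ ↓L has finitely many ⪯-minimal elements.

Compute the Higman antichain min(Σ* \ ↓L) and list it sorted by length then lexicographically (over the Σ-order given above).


|Q|=31, |F|=23, |δ|=132 (6 ε).
min D↑ (24 st, q0=0, F={15}): 0:t→1,w→0,s→0,1→2,b→0 1:t→3,w→1,s→1,1→4,b→1 2:t→5,w→2,s→2,1→2,b→2 3:t→6,w→3,s→3,1→7,b→3 4:t→8,w→4,s→4,1→4,b→4 5:t→8,w→9,s→5,1→5,b→5 6:t→6,w→6,s→10,1→11,b→6 7:t→12,w→7,s→7,1→7,b→7 8:t→12,w→13,s→8,1→8,b→8 9:t→13,w→9,s→9,1→9,b→14 10:t→10,w→10,s→10,1→10,b→15 11:t→12,w→11,s→10,1→11,b→11 12:t→12,w→16,s→10,1→12,b→12 13:t→16,w→13,s→13,1→13,b→17 14:t→17,w→14,s→14,1→18,b→14 15:t→15,w→15,s→15,1→15,b→15 16:t→16,w→16,s→10,1→16,b→19 17:t→19,w→17,s→17,1→20,b→17 18:t→20,w→18,s→18,1→15,b→18 19:t→19,w→19,s→21,1→22,b→19 20:t→22,w→20,s→20,1→15,b→20 21:t→21,w→21,s→21,1→23,b→15 22:t→22,w→22,s→23,1→15,b→22 23:t→23,w→23,s→23,1→15,b→15.
'tttsb': run [28, 25, 19, 12, 5, 2] end={s2,s29} ∉↓L; 5/5 del acc.
'1twb11': |S_i|=[28, 24, 19, 16, 11, 7, 2] end={s2,s29} rej; 6/6 single-dels accept.
2 words, ⪯-incomp.

Antichain: [tttsb, 1twb11].


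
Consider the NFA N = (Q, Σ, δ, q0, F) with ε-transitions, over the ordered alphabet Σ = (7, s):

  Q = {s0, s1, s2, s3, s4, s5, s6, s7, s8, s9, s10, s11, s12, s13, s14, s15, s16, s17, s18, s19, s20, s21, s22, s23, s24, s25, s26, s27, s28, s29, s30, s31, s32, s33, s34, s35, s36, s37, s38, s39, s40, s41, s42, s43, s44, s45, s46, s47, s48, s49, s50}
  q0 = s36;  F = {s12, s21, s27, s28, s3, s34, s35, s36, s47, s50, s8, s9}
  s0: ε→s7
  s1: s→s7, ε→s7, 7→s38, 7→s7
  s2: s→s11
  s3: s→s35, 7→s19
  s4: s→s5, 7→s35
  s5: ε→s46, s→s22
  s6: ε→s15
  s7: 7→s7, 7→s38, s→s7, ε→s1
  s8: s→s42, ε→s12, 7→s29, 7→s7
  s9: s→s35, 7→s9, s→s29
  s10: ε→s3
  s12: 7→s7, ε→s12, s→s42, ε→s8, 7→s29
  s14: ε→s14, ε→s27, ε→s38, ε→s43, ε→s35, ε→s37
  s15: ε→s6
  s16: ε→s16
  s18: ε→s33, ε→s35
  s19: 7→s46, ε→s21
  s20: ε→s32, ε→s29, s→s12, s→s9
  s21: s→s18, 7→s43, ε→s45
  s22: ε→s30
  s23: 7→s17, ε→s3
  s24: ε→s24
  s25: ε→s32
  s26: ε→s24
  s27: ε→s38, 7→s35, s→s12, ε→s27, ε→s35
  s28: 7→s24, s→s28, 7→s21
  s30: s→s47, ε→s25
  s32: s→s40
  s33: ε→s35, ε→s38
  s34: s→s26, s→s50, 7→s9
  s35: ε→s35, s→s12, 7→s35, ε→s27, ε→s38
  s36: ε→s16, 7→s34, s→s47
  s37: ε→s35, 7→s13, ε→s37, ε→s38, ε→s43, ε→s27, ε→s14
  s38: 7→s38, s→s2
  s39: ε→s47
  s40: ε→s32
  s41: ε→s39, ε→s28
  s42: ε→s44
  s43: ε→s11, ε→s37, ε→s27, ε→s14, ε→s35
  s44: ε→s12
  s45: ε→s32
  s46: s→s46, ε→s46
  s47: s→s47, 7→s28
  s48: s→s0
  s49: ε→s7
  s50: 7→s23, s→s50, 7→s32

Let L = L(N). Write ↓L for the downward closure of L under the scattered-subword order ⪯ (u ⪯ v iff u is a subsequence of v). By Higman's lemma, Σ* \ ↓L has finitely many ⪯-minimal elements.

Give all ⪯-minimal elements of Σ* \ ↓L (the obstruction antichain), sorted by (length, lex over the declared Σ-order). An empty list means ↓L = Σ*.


A = [77ss7, s777s7].

|Q|=51, |F|=12, |δ|=109 (58 ε).
min D↑ (11 st, q0=0, F={10}): 0:7→1,s→2 1:7→3,s→4 2:7→5,s→2 3:7→3,s→6 4:7→7,s→4 5:7→8,s→5 6:7→6,s→9 7:7→8,s→6 8:7→6,s→6 9:7→10,s→9 10:7→10,s→10 [Hopcroft].
'77ss7': N↓-sim [36, 33, 29, 17, 13, 6] end={s1,s11,s2,s29,s38,s7} — reject; 5/5 single-dels accept.
's777s7': N↓-sim [36, 32, 29, 26, 17, 11, 6] end={s1,s11,s2,s29,s38,s7} ∉↓L; 6/6 del acc.
2 minimals (antichain).


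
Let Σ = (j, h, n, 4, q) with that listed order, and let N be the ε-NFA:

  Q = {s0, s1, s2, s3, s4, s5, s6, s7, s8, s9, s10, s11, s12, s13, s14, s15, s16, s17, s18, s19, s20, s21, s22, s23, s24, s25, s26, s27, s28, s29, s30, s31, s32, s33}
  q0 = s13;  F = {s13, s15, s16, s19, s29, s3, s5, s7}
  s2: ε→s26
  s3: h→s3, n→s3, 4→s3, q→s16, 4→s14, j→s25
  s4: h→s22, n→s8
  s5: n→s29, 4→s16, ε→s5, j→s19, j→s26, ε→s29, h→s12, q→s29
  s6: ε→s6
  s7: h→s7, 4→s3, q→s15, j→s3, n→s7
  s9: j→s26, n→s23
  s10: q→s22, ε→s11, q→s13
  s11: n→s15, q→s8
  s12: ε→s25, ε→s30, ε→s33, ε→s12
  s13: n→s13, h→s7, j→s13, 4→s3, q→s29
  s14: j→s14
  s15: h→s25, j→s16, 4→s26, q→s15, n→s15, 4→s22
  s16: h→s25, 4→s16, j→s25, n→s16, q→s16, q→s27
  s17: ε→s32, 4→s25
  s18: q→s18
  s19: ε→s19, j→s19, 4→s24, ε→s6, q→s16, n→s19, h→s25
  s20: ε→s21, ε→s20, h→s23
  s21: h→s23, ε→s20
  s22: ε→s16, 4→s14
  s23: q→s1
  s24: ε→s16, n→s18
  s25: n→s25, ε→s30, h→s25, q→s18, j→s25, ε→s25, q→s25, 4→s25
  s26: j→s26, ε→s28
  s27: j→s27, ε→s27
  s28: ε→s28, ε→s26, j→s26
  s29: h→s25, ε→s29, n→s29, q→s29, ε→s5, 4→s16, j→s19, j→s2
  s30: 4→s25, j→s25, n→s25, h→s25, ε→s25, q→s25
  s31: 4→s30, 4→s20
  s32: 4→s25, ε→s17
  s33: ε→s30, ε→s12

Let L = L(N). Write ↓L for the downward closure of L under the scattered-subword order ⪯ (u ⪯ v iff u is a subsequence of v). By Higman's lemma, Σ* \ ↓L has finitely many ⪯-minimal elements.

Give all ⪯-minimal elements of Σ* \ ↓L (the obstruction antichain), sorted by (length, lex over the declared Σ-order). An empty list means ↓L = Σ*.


A = [4j, qh, hjj, qjqj].

|Q|=34, |F|=8, |δ|=107 (29 ε).
min D↑ (8 st, q0=0, F={5}): 0:j→0,h→1,n→0,4→2,q→3 1:j→2,h→1,n→1,4→2,q→4 2:j→5,h→2,n→2,4→2,q→6 3:j→7,h→5,n→3,4→6,q→3 4:j→6,h→5,n→4,4→6,q→4 5:j→5,h→5,n→5,4→5,q→5 6:j→5,h→5,n→6,4→6,q→6 7:j→7,h→5,n→7,4→6,q→6 (ε-aug+det+¬).
'4j': N↓-sim [21, 11, 7] end={s14,s18,s25,s26,s27,s28,s30} ∉↓L; 2/2 deletions ∈↓L.
'qh': N↓-sim [21, 18, 5] end={s12,s18,s25,s30,s33} ∉↓L; 2/2 del acc.
'hjj': |S_i|=[21, 14, 9, 7] end={s14,s18,s25,s26,s27,s28,s30} rej; 3/3 single-dels accept.
'qjqj': N↓-sim [21, 18, 12, 5, 4] end={s18,s25,s27,s30} — reject; 4/4 deletions ∈↓L.
4 minimals (antichain).


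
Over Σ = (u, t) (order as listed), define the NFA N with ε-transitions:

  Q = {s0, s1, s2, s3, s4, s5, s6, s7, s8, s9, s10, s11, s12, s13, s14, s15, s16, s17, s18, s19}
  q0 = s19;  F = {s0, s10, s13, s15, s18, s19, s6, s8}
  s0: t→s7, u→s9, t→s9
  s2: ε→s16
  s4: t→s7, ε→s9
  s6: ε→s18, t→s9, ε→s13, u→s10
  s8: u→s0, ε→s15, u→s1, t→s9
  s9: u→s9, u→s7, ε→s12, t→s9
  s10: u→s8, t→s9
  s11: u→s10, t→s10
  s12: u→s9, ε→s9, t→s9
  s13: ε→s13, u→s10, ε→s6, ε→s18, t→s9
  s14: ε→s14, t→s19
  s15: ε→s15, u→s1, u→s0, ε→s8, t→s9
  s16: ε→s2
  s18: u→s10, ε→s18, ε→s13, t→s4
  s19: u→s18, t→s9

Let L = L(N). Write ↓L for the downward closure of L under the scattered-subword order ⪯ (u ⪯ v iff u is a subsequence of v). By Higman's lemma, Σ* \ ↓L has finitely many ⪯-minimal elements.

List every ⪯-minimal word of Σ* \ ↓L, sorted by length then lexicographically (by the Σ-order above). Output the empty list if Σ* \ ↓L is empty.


A = [t, uuuuu].

|Q|=20, |F|=8, |δ|=44 (16 ε).
min D↑ (6 st, q0=0, F={2}): 0:u→1,t→2 1:u→3,t→2 2:u→2,t→2 3:u→4,t→2 4:u→5,t→2 5:u→2,t→2.
't': run [13, 4] end={s12,s4,s7,s9} ∉↓L; 1/1 deletions ∈↓L.
'uuuuu': |S_i|=[13, 12, 8, 7, 5, 3] end={s12,s7,s9} rej; 5/5 deletions ∈↓L.
2 minimals (antichain).


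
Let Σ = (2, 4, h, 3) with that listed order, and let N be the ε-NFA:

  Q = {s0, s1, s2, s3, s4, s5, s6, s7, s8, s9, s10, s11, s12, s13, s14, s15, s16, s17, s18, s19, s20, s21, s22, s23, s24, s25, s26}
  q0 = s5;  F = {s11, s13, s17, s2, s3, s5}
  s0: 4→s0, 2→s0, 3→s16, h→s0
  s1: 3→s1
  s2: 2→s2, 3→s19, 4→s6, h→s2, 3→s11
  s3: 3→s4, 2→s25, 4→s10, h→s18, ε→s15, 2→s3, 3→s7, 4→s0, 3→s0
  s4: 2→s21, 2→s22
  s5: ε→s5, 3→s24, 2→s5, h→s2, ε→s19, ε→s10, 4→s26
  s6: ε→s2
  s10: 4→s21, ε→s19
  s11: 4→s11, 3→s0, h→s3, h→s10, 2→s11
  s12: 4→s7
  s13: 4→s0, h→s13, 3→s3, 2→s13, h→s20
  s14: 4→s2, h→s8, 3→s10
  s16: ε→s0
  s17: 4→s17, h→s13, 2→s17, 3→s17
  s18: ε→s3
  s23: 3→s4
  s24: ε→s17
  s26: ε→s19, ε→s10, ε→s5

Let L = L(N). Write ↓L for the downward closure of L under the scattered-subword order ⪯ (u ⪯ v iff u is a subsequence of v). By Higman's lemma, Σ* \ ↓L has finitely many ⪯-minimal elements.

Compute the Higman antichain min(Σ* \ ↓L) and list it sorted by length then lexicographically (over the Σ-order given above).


|Q|=27, |F|=6, |δ|=56 (12 ε).
min D↑ (7 st, q0=0, F={6}): 0:2→0,4→0,h→1,3→2 1:2→1,4→1,h→1,3→3 2:2→2,4→2,h→4,3→2 3:2→3,4→3,h→5,3→6 4:2→4,4→6,h→4,3→5 5:2→5,4→6,h→5,3→6 6:2→6,4→6,h→6,3→6 (ε-aug+det+¬).
'h33': run [21, 17, 13, 6] end={s0,s16,s21,s22,s4,s7} ∉↓L; 3/3 deletions ∈↓L.
'3h4': |S_i|=[21, 17, 14, 5] end={s0,s10,s16,s19,s21} ∉↓L; 3/3 single-dels accept.
2 words, ⪯-incomp.

min(Σ*\↓L) = [h33, 3h4].


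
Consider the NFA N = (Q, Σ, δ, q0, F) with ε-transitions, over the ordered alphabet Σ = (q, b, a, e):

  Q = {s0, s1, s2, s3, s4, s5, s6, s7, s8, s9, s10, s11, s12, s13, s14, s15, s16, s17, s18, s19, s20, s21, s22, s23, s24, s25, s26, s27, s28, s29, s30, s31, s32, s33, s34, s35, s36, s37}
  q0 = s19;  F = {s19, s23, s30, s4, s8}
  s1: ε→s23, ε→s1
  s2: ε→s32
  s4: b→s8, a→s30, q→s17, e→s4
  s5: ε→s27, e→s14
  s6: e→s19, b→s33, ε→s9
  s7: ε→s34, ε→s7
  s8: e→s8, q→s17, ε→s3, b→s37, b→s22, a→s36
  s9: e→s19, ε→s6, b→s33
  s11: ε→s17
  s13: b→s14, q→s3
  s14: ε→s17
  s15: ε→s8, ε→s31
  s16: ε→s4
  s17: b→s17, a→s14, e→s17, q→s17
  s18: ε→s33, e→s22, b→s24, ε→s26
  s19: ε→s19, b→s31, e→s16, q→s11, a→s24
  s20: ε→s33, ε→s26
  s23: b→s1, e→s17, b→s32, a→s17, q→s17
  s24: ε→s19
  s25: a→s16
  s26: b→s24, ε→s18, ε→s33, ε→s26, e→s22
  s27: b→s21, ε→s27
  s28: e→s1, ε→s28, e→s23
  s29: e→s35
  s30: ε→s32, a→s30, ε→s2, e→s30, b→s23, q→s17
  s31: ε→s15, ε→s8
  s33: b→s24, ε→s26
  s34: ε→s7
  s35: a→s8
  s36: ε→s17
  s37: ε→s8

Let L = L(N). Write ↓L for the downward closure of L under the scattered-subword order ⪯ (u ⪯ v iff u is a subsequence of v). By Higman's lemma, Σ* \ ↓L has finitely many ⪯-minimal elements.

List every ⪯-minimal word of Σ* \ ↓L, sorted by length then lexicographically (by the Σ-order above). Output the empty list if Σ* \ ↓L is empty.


Antichain: [q, ba, eabe].

|Q|=38, |F|=5, |δ|=77 (33 ε).
min D↑ (6 st, q0=0, F={1}): 0:q→1,b→2,a→0,e→3 1:q→1,b→1,a→1,e→1 2:q→1,b→2,a→1,e→2 3:q→1,b→2,a→4,e→3 4:q→1,b→5,a→4,e→4 5:q→1,b→5,a→1,e→1 [Hopcroft].
'q': N↓-sim [19, 3] end={s11,s14,s17} — reject; 1/1 del acc.
'ba': |S_i|=[19, 12, 3] end={s14,s17,s36} — reject; 2/2 single-dels accept.
'eabe': run [19, 14, 8, 5, 2] end={s14,s17} ∉↓L; 4/4 del acc.
3 words, ⪯-incomp.


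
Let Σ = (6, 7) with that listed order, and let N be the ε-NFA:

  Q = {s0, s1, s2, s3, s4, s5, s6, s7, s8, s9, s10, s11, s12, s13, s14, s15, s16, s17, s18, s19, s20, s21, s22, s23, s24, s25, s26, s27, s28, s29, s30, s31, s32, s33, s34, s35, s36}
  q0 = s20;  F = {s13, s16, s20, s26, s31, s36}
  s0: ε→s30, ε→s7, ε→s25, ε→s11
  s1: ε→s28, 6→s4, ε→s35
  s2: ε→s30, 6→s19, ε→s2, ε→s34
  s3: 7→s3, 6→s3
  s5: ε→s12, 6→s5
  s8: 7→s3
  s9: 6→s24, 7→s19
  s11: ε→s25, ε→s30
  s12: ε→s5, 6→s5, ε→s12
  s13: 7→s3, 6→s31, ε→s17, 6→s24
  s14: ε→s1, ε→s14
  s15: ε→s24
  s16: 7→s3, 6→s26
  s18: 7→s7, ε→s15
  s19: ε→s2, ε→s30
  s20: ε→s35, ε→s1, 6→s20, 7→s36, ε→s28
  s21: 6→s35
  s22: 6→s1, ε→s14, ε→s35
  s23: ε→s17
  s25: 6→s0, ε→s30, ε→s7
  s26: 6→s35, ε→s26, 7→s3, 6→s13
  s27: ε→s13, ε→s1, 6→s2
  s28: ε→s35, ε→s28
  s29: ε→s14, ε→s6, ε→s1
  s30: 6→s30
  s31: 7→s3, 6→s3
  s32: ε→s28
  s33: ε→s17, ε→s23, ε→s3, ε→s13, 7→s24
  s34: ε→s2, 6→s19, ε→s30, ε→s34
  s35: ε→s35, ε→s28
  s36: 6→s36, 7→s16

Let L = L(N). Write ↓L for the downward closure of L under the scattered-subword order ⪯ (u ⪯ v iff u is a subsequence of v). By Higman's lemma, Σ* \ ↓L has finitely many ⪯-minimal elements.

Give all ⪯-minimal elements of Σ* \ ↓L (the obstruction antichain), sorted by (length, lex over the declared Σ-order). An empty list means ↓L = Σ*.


|Q|=37, |F|=6, |δ|=78 (47 ε).
min D↑ (7 st, q0=0, F={4}): 0:6→0,7→1 1:6→1,7→2 2:6→3,7→4 3:6→5,7→4 4:6→4,7→4 5:6→6,7→4 6:6→4,7→4 [Hopcroft].
'777': run [13, 10, 9, 1] end={s3} — reject; 3/3 del acc.
'776666': N↓-sim [13, 10, 9, 8, 7, 3, 1] end={s3} ∉↓L; 6/6 deletions ∈↓L.
2 minimals (antichain).

min(Σ*\↓L) = [777, 776666].


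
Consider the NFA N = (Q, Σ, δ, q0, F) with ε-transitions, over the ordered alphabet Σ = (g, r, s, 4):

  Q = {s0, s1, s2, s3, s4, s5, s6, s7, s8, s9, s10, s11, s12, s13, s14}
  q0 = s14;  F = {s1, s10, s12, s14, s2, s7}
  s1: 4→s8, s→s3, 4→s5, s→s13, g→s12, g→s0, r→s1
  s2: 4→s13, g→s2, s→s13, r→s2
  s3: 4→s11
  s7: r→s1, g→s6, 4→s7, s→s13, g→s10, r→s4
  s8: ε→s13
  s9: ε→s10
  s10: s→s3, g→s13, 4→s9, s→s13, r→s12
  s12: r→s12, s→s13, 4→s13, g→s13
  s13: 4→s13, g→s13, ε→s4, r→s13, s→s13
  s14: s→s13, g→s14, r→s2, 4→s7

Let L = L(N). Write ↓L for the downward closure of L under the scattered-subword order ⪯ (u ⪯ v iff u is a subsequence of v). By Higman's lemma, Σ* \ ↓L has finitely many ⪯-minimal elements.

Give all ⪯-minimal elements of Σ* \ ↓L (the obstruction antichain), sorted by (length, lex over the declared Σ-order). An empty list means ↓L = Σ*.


A = [s, r4, 4gg].

|Q|=15, |F|=6, |δ|=38 (3 ε).
min D↑ (7 st, q0=0, F={2}): 0:g→0,r→1,s→2,4→3 1:g→1,r→1,s→2,4→2 2:g→2,r→2,s→2,4→2 3:g→4,r→5,s→2,4→3 4:g→2,r→6,s→2,4→4 5:g→6,r→5,s→2,4→2 6:g→2,r→6,s→2,4→2.
's': N↓-sim [15, 4] end={s11,s13,s3,s4} — reject; 1/1 deletions ∈↓L.
'r4': run [15, 10, 5] end={s11,s13,s4,s5,s8} ∉↓L; 2/2 deletions ∈↓L.
'4gg': |S_i|=[15, 13, 9, 2] end={s13,s4} — reject; 3/3 single-dels accept.
3 words, ⪯-incomp.
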